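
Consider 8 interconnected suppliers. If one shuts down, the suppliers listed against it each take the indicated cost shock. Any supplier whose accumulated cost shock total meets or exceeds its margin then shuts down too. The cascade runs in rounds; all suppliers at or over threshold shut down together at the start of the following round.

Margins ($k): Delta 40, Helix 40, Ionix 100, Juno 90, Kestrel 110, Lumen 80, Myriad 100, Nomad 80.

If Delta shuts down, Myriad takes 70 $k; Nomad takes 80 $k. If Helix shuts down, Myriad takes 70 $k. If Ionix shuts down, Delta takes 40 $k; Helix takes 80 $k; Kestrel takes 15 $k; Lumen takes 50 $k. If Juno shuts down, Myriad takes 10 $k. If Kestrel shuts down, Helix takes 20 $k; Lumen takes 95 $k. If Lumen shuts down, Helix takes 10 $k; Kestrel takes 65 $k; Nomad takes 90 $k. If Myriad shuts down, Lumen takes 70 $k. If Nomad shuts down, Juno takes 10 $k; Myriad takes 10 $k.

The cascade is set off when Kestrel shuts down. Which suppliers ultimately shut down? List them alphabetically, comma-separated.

Kestrel, Lumen, Nomad

Round 1 — Kestrel shuts down (initial).
  Helix: +20 → 20 < 40
  Lumen: +95 → 95 ≥ 80
Round 2 — Lumen shuts down.
  Helix: +10 → 30 < 40
  Nomad: +90 → 90 ≥ 80
Round 3 — Nomad shuts down.
  Juno: +10 → 10 < 90
  Myriad: +10 → 10 < 100
No further shutdowns.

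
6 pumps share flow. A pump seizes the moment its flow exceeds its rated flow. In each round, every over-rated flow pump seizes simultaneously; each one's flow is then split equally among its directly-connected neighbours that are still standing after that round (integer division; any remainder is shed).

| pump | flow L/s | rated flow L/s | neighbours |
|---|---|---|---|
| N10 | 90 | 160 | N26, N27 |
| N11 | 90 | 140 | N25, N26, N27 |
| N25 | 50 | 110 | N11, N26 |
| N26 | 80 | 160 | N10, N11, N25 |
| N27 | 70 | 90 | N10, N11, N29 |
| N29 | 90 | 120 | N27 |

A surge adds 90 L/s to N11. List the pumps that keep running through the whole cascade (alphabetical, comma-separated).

Round 1 — N11 at 180 > 140. N11 seizes.
  N11 sheds 180 L/s to N25, N26, N27: 60 each.
    N25: 50+60 = 110 ≤ 110
    N26: 80+60 = 140 ≤ 160
    N27: 70+60 = 130 > 90
Round 2 — N27 seizes.
  N27 sheds 130 L/s to N10, N29: 65 each.
    N10: 90+65 = 155 ≤ 160
    N29: 90+65 = 155 > 120
Round 3 — N29 seizes.
  N29 sheds 155 L/s: no online neighbours, lost.
No further seizures.

N10, N25, N26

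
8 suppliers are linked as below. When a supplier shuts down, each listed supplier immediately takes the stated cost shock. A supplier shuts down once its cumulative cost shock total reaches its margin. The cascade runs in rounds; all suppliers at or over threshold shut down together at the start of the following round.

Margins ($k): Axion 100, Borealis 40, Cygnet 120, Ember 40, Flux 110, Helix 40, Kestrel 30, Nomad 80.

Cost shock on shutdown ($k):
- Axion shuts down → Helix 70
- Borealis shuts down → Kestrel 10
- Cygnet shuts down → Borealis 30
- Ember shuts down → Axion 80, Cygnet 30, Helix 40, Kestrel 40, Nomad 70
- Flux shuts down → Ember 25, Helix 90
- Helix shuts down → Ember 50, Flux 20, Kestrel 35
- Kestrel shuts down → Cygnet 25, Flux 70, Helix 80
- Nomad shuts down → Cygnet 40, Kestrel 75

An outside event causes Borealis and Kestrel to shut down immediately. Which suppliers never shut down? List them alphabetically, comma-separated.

Axion, Cygnet, Flux, Nomad

Round 1 — Borealis, Kestrel shut down (initial).
  Cygnet: +25 → 25 < 120
  Flux: +70 → 70 < 110
  Helix: +80 → 80 ≥ 40
Round 2 — Helix shuts down.
  Ember: +50 → 50 ≥ 40
  Flux: +20 → 90 < 110
Round 3 — Ember shuts down.
  Axion: +80 → 80 < 100
  Cygnet: +30 → 55 < 120
  Nomad: +70 → 70 < 80
No further shutdowns.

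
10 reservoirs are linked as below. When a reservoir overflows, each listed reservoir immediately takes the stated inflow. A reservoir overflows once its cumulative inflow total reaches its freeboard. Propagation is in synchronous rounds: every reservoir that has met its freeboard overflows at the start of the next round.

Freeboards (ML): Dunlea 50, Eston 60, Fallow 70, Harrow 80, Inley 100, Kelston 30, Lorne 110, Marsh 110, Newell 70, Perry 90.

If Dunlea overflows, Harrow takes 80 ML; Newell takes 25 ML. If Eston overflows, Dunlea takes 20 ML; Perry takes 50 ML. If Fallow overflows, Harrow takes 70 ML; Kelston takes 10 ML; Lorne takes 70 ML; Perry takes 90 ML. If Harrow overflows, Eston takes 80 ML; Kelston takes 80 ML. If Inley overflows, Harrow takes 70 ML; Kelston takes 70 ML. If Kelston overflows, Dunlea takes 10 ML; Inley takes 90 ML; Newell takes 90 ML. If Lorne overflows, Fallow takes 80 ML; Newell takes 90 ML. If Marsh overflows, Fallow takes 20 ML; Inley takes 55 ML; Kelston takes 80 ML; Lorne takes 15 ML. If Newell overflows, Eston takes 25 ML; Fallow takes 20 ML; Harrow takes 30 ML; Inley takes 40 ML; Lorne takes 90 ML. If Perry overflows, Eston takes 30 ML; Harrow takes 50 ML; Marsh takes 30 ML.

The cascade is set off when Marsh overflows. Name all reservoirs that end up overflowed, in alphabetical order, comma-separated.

Eston, Harrow, Inley, Kelston, Marsh, Newell

Round 1 — Marsh overflows (initial).
  Fallow: +20 → 20 < 70
  Inley: +55 → 55 < 100
  Kelston: +80 → 80 ≥ 30
  Lorne: +15 → 15 < 110
Round 2 — Kelston overflows.
  Dunlea: +10 → 10 < 50
  Inley: +90 → 145 ≥ 100
  Newell: +90 → 90 ≥ 70
Round 3 — Inley, Newell overflow.
  Eston: +25 → 25 < 60
  Fallow: +20 → 40 < 70
  Harrow: +70+30 → 100 ≥ 80
  Lorne: +90 → 105 < 110
Round 4 — Harrow overflows.
  Eston: +80 → 105 ≥ 60
Round 5 — Eston overflows.
  Dunlea: +20 → 30 < 50
  Perry: +50 → 50 < 90
No further overflows.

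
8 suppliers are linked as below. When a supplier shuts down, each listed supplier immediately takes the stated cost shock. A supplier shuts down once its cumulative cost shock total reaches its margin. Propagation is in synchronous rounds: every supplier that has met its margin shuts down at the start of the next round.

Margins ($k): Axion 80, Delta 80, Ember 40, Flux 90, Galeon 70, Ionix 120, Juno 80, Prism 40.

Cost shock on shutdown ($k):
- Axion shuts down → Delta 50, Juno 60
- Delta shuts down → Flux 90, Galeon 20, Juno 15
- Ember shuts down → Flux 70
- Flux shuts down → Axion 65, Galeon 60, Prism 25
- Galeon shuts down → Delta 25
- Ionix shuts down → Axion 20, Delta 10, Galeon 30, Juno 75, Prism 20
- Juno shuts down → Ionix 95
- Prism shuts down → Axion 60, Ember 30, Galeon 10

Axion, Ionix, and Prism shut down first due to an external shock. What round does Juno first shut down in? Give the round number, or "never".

2

Round 1 — Axion, Ionix, Prism shut down (initial).
  Delta: +50+10 → 60 < 80
  Ember: +30 → 30 < 40
  Galeon: +30+10 → 40 < 70
  Juno: +60+75 → 135 ≥ 80
Round 2 — Juno shuts down.
No further shutdowns.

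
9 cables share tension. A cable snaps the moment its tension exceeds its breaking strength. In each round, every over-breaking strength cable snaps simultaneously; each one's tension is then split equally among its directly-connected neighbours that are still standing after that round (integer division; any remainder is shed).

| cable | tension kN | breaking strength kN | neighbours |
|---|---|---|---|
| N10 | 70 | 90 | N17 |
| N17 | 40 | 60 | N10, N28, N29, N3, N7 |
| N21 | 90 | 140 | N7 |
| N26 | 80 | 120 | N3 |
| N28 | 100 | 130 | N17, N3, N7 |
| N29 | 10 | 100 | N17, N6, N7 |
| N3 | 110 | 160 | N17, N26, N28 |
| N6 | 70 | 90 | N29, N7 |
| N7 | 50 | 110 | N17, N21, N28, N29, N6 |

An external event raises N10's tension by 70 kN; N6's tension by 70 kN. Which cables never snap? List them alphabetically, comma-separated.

N21

Round 1 — N10 at 140 > 90; N6 at 140 > 90. N10, N6 snap.
  N10 sheds 140 kN to N17: 140 each.
    N17: 40+140 = 180 > 60
  N6 sheds 140 kN to N29, N7: 70 each.
    N29: 10+70 = 80 ≤ 100
    N7: 50+70 = 120 > 110
Round 2 — N17, N7 snap.
  N17 sheds 180 kN to N28, N29, N3: 60 each.
    N28: 100+60 = 160 > 130
    N29: 80+60 = 140 > 100
    N3: 110+60 = 170 > 160
  N7 sheds 120 kN to N21, N28, N29: 40 each.
    N21: 90+40 = 130 ≤ 140
    N28: 160+40 = 200 > 130
    N29: 140+40 = 180 > 100
Round 3 — N28, N29, N3 snap.
  N28 sheds 200 kN: no online neighbours, lost.
  N29 sheds 180 kN: no online neighbours, lost.
  N3 sheds 170 kN to N26: 170 each.
    N26: 80+170 = 250 > 120
Round 4 — N26 snaps.
  N26 sheds 250 kN: no online neighbours, lost.
No further breaks.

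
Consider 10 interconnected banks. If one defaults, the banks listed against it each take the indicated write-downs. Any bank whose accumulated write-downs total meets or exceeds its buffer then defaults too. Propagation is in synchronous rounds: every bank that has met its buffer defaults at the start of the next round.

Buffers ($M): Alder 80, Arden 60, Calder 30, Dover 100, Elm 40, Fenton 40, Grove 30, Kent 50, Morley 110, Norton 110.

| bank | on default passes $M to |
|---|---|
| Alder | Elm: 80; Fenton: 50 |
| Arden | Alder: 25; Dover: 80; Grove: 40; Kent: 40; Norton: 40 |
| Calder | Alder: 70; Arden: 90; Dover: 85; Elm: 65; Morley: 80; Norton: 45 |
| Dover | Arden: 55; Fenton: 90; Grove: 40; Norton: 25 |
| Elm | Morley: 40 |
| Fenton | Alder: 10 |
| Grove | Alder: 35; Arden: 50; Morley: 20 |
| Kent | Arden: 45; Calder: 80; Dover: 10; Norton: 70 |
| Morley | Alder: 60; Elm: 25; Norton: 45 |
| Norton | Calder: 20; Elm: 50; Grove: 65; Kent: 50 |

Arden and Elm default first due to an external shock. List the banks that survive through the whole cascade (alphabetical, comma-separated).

Alder, Calder, Dover, Fenton, Kent, Morley, Norton

Round 1 — Arden, Elm default (initial).
  Alder: +25 → 25 < 80
  Dover: +80 → 80 < 100
  Grove: +40 → 40 ≥ 30
  Kent: +40 → 40 < 50
  Morley: +40 → 40 < 110
  Norton: +40 → 40 < 110
Round 2 — Grove defaults.
  Alder: +35 → 60 < 80
  Morley: +20 → 60 < 110
No further defaults.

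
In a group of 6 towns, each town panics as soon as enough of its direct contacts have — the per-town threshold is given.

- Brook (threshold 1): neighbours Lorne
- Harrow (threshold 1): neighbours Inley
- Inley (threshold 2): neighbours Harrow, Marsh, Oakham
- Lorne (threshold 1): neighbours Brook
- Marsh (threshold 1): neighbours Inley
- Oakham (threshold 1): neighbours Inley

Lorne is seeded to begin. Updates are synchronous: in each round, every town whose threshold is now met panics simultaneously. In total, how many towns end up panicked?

2

Round 1 — Lorne panics (initial).
Round 2 — checking thresholds:
  Brook: 1 of 1 neighbours ≥ 1, panics.
Round 3 — no new panics; cascade stops.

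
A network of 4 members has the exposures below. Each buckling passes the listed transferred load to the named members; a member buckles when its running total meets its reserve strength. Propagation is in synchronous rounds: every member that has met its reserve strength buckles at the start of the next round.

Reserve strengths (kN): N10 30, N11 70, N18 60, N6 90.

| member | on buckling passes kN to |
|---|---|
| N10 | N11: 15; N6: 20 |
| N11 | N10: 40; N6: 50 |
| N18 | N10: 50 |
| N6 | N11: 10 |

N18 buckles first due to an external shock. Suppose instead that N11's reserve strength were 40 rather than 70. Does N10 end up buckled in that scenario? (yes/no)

yes

With N11's reserve strength at 40:
Round 1 — N18 buckles (initial).
  N10: +50 → 50 ≥ 30
Round 2 — N10 buckles.
  N11: +15 → 15 < 40
  N6: +20 → 20 < 90
No further bucklings.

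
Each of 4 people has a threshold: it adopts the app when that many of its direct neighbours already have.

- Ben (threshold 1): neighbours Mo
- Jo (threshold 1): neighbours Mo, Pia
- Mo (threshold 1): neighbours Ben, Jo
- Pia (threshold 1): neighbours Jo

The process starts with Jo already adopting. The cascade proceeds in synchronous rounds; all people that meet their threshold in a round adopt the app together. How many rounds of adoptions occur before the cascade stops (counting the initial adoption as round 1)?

3

Round 1 — Jo adopts the app (initial).
Round 2 — checking thresholds:
  Mo: 1 of 2 neighbours ≥ 1, adopts the app.
  Pia: 1 of 1 neighbours ≥ 1, adopts the app.
Round 3 — checking thresholds:
  Ben: 1 of 1 neighbours ≥ 1, adopts the app.
Round 4 — no new adoptions; cascade stops.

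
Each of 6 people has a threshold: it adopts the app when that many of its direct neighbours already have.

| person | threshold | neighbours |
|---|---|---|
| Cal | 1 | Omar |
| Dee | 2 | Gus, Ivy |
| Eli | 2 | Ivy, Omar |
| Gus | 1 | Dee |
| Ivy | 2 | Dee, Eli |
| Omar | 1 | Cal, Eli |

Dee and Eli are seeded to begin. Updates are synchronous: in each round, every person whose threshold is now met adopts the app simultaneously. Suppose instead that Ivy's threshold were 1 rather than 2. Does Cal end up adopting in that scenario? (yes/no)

With Ivy's threshold at 1:
Round 1 — Dee, Eli adopt the app (initial).
Round 2 — checking thresholds:
  Gus: 1 of 1 neighbours ≥ 1, adopts the app.
  Ivy: 2 of 2 neighbours ≥ 1, adopts the app.
  Omar: 1 of 2 neighbours ≥ 1, adopts the app.
Round 3 — checking thresholds:
  Cal: 1 of 1 neighbours ≥ 1, adopts the app.
Round 4 — no new adoptions; cascade stops.

yes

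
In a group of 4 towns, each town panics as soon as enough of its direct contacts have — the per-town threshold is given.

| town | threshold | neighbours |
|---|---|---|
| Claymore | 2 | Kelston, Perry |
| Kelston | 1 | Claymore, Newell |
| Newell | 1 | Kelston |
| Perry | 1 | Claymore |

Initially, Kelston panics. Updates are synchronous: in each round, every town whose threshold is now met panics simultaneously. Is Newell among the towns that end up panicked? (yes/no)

Round 1 — Kelston panics (initial).
Round 2 — checking thresholds:
  Claymore: 1 of 2 neighbours < 2, not yet.
  Newell: 1 of 1 neighbours ≥ 1, panics.
Round 3 — no new panics; cascade stops.

yes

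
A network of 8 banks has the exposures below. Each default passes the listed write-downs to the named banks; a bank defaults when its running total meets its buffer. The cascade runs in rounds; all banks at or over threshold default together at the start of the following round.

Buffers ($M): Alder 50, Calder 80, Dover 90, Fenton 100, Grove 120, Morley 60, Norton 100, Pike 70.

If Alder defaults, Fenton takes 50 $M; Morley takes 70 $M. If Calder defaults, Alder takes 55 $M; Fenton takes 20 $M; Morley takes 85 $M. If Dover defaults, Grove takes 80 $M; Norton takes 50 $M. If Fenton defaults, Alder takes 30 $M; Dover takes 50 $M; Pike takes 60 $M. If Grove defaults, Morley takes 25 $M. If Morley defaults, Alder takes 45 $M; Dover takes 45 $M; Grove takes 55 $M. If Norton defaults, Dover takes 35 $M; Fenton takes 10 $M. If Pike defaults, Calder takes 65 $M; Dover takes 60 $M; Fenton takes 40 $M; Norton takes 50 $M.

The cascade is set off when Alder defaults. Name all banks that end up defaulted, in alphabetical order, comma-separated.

Round 1 — Alder defaults (initial).
  Fenton: +50 → 50 < 100
  Morley: +70 → 70 ≥ 60
Round 2 — Morley defaults.
  Dover: +45 → 45 < 90
  Grove: +55 → 55 < 120
No further defaults.

Alder, Morley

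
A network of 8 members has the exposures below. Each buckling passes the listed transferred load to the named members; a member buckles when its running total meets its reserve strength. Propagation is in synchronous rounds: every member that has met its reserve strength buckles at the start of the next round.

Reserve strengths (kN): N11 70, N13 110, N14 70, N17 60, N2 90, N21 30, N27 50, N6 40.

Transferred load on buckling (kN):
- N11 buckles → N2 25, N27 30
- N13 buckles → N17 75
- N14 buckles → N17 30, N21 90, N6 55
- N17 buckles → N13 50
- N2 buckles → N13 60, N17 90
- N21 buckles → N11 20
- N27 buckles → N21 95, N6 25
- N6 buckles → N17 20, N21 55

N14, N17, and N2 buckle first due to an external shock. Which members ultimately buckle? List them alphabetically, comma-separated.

N13, N14, N17, N2, N21, N6

Round 1 — N14, N17, N2 buckle (initial).
  N13: +50+60 → 110 ≥ 110
  N21: +90 → 90 ≥ 30
  N6: +55 → 55 ≥ 40
Round 2 — N13, N21, N6 buckle.
  N11: +20 → 20 < 70
No further bucklings.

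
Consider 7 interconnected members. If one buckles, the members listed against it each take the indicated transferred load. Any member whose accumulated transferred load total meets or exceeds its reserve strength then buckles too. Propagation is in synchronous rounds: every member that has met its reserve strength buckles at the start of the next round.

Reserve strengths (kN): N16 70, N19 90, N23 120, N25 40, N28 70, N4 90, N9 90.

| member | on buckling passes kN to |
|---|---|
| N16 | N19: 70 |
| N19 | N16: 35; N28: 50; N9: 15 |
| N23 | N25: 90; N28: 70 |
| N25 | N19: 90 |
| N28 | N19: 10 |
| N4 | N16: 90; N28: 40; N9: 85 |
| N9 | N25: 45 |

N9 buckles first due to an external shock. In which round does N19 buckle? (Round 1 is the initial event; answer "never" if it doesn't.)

Round 1 — N9 buckles (initial).
  N25: +45 → 45 ≥ 40
Round 2 — N25 buckles.
  N19: +90 → 90 ≥ 90
Round 3 — N19 buckles.
  N16: +35 → 35 < 70
  N28: +50 → 50 < 70
No further bucklings.

3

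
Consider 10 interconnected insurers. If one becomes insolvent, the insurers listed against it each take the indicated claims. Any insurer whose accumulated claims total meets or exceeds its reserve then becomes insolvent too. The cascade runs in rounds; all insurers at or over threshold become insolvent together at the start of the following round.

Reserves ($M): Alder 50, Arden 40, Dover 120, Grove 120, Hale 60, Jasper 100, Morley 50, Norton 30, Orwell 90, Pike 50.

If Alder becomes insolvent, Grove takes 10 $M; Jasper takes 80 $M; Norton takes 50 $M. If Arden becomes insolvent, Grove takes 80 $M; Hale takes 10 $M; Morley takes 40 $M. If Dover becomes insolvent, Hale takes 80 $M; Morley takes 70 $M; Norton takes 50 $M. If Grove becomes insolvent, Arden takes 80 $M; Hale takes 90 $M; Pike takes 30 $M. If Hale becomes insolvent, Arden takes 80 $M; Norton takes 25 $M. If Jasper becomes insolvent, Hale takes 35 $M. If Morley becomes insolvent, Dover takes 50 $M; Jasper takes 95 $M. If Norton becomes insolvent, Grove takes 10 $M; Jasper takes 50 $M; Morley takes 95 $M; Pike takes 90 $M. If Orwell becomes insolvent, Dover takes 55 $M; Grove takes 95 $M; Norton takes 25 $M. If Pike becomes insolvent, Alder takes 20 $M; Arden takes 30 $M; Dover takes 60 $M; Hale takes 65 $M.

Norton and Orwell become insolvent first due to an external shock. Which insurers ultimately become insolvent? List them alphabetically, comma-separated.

Arden, Dover, Grove, Hale, Jasper, Morley, Norton, Orwell, Pike

Round 1 — Norton, Orwell become insolvent (initial).
  Dover: +55 → 55 < 120
  Grove: +10+95 → 105 < 120
  Jasper: +50 → 50 < 100
  Morley: +95 → 95 ≥ 50
  Pike: +90 → 90 ≥ 50
Round 2 — Morley, Pike become insolvent.
  Alder: +20 → 20 < 50
  Arden: +30 → 30 < 40
  Dover: +50+60 → 165 ≥ 120
  Hale: +65 → 65 ≥ 60
  Jasper: +95 → 145 ≥ 100
Round 3 — Dover, Hale, Jasper become insolvent.
  Arden: +80 → 110 ≥ 40
Round 4 — Arden becomes insolvent.
  Grove: +80 → 185 ≥ 120
Round 5 — Grove becomes insolvent.
No further insolvencies.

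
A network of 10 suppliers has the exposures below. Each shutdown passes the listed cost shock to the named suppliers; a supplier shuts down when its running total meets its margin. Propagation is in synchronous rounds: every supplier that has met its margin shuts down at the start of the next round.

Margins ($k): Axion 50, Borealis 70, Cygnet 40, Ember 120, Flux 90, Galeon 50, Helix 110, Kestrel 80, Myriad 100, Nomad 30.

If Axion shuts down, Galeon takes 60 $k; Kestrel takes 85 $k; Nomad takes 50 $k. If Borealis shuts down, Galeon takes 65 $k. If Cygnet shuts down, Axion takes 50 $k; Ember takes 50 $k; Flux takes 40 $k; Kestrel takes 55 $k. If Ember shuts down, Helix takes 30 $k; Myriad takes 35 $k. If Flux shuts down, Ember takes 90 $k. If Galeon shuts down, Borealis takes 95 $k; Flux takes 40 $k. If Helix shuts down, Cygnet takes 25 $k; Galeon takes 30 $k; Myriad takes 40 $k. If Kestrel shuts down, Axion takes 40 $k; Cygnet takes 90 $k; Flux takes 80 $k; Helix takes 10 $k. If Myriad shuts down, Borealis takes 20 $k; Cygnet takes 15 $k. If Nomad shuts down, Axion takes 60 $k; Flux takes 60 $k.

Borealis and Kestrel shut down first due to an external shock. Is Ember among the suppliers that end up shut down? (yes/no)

Round 1 — Borealis, Kestrel shut down (initial).
  Axion: +40 → 40 < 50
  Cygnet: +90 → 90 ≥ 40
  Flux: +80 → 80 < 90
  Galeon: +65 → 65 ≥ 50
  Helix: +10 → 10 < 110
Round 2 — Cygnet, Galeon shut down.
  Axion: +50 → 90 ≥ 50
  Ember: +50 → 50 < 120
  Flux: +40+40 → 160 ≥ 90
Round 3 — Axion, Flux shut down.
  Ember: +90 → 140 ≥ 120
  Nomad: +50 → 50 ≥ 30
Round 4 — Ember, Nomad shut down.
  Helix: +30 → 40 < 110
  Myriad: +35 → 35 < 100
No further shutdowns.

yes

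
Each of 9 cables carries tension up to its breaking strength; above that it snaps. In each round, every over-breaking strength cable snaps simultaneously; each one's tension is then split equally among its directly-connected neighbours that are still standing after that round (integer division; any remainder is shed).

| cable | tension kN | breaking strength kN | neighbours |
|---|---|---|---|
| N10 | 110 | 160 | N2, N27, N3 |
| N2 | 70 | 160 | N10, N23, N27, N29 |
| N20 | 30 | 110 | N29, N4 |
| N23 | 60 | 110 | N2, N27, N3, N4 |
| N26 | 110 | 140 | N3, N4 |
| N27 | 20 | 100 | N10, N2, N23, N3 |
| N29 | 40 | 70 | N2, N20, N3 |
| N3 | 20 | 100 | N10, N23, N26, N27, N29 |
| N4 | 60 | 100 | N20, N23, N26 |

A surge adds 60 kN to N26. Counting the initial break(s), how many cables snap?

Round 1 — N26 at 170 > 140. N26 snaps.
  N26 sheds 170 kN to N3, N4: 85 each.
    N3: 20+85 = 105 > 100
    N4: 60+85 = 145 > 100
Round 2 — N3, N4 snap.
  N3 sheds 105 kN to N10, N23, N27, N29: 26 each (1 lost).
    N10: 110+26 = 136 ≤ 160
    N23: 60+26 = 86 ≤ 110
    N27: 20+26 = 46 ≤ 100
    N29: 40+26 = 66 ≤ 70
  N4 sheds 145 kN to N20, N23: 72 each (1 lost).
    N20: 30+72 = 102 ≤ 110
    N23: 86+72 = 158 > 110
Round 3 — N23 snaps.
  N23 sheds 158 kN to N2, N27: 79 each.
    N2: 70+79 = 149 ≤ 160
    N27: 46+79 = 125 > 100
Round 4 — N27 snaps.
  N27 sheds 125 kN to N10, N2: 62 each (1 lost).
    N10: 136+62 = 198 > 160
    N2: 149+62 = 211 > 160
Round 5 — N10, N2 snap.
  N10 sheds 198 kN: no online neighbours, lost.
  N2 sheds 211 kN to N29: 211 each.
    N29: 66+211 = 277 > 70
Round 6 — N29 snaps.
  N29 sheds 277 kN to N20: 277 each.
    N20: 102+277 = 379 > 110
Round 7 — N20 snaps.
  N20 sheds 379 kN: no online neighbours, lost.
No further breaks.

9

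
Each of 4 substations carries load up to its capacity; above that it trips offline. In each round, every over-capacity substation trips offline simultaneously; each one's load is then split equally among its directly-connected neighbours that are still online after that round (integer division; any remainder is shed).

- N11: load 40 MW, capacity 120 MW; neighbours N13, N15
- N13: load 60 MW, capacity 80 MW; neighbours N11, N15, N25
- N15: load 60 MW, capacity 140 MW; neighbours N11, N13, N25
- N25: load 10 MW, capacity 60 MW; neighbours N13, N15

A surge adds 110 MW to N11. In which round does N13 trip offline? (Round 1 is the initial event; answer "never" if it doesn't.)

Round 1 — N11 at 150 > 120. N11 trips offline.
  N11 sheds 150 MW to N13, N15: 75 each.
    N13: 60+75 = 135 > 80
    N15: 60+75 = 135 ≤ 140
Round 2 — N13 trips offline.
  N13 sheds 135 MW to N15, N25: 67 each (1 lost).
    N15: 135+67 = 202 > 140
    N25: 10+67 = 77 > 60
Round 3 — N15, N25 trip offline.
  N15 sheds 202 MW: no online neighbours, lost.
  N25 sheds 77 MW: no online neighbours, lost.
No further trips.

2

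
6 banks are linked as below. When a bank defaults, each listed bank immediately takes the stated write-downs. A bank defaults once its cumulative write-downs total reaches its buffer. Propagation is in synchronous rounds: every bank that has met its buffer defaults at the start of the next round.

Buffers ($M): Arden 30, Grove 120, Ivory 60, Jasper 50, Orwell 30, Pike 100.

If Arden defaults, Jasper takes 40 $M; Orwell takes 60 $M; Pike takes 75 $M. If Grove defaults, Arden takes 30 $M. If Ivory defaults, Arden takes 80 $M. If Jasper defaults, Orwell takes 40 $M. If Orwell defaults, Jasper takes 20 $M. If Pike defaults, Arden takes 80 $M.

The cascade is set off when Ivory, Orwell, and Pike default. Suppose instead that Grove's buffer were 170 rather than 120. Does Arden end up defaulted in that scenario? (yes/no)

yes

With Grove's buffer at 170:
Round 1 — Ivory, Orwell, Pike default (initial).
  Arden: +80+80 → 160 ≥ 30
  Jasper: +20 → 20 < 50
Round 2 — Arden defaults.
  Jasper: +40 → 60 ≥ 50
Round 3 — Jasper defaults.
No further defaults.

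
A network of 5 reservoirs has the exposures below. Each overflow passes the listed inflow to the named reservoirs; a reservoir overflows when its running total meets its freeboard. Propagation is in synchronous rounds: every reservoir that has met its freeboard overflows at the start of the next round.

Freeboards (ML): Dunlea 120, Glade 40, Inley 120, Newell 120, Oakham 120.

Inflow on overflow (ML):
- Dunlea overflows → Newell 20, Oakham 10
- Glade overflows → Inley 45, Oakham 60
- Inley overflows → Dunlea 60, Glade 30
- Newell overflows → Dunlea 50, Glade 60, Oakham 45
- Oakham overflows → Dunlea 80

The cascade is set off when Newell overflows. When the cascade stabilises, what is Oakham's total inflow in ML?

Round 1 — Newell overflows (initial).
  Dunlea: +50 → 50 < 120
  Glade: +60 → 60 ≥ 40
  Oakham: +45 → 45 < 120
Round 2 — Glade overflows.
  Inley: +45 → 45 < 120
  Oakham: +60 → 105 < 120
No further overflows.

105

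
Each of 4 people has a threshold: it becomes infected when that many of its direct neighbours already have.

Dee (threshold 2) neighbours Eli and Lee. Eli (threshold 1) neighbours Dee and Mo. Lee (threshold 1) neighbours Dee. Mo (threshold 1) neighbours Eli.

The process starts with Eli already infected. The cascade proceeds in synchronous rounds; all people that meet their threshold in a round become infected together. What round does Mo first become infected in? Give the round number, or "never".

2

Round 1 — Eli becomes infected (initial).
Round 2 — checking thresholds:
  Dee: 1 of 2 neighbours < 2, below threshold.
  Mo: 1 of 1 neighbours ≥ 1, becomes infected.
Round 3 — no new infections; cascade stops.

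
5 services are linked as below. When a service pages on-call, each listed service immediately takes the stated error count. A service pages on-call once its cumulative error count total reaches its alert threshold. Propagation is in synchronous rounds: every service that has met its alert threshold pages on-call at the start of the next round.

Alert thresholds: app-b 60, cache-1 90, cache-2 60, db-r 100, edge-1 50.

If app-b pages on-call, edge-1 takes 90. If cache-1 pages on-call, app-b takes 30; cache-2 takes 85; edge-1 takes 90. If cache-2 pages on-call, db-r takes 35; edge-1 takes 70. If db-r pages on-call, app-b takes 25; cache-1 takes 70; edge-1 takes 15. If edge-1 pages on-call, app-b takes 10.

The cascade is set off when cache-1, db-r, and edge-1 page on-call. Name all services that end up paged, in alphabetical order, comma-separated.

Round 1 — cache-1, db-r, edge-1 page on-call (initial).
  app-b: +30+25+10 → 65 ≥ 60
  cache-2: +85 → 85 ≥ 60
Round 2 — app-b, cache-2 page on-call.
No further pages.

app-b, cache-1, cache-2, db-r, edge-1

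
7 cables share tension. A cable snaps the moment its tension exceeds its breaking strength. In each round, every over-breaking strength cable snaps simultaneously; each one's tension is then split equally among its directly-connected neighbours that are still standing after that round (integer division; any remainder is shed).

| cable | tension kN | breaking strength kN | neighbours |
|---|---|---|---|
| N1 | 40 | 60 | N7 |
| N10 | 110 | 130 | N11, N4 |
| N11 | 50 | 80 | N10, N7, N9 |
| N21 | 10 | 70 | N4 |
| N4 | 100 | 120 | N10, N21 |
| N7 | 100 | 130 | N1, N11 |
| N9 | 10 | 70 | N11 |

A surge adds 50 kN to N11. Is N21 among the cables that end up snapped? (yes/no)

yes

Round 1 — N11 at 100 > 80. N11 snaps.
  N11 sheds 100 kN to N10, N7, N9: 33 each (1 lost).
    N10: 110+33 = 143 > 130
    N7: 100+33 = 133 > 130
    N9: 10+33 = 43 ≤ 70
Round 2 — N10, N7 snap.
  N10 sheds 143 kN to N4: 143 each.
    N4: 100+143 = 243 > 120
  N7 sheds 133 kN to N1: 133 each.
    N1: 40+133 = 173 > 60
Round 3 — N1, N4 snap.
  N1 sheds 173 kN: no online neighbours, lost.
  N4 sheds 243 kN to N21: 243 each.
    N21: 10+243 = 253 > 70
Round 4 — N21 snaps.
  N21 sheds 253 kN: no online neighbours, lost.
No further breaks.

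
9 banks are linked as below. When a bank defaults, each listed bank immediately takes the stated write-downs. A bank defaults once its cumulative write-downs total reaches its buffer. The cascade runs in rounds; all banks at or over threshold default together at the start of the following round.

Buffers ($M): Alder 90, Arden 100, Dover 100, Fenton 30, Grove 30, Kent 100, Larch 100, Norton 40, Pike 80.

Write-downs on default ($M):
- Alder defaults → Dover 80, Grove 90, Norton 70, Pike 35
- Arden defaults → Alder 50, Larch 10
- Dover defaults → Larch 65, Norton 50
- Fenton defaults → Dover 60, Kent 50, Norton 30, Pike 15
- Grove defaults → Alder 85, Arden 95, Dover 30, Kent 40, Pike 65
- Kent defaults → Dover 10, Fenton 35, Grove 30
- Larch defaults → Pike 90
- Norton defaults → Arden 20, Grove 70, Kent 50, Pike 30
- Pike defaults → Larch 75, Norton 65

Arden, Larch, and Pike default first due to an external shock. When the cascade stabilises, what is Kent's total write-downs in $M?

90

Round 1 — Arden, Larch, Pike default (initial).
  Alder: +50 → 50 < 90
  Norton: +65 → 65 ≥ 40
Round 2 — Norton defaults.
  Grove: +70 → 70 ≥ 30
  Kent: +50 → 50 < 100
Round 3 — Grove defaults.
  Alder: +85 → 135 ≥ 90
  Dover: +30 → 30 < 100
  Kent: +40 → 90 < 100
Round 4 — Alder defaults.
  Dover: +80 → 110 ≥ 100
Round 5 — Dover defaults.
No further defaults.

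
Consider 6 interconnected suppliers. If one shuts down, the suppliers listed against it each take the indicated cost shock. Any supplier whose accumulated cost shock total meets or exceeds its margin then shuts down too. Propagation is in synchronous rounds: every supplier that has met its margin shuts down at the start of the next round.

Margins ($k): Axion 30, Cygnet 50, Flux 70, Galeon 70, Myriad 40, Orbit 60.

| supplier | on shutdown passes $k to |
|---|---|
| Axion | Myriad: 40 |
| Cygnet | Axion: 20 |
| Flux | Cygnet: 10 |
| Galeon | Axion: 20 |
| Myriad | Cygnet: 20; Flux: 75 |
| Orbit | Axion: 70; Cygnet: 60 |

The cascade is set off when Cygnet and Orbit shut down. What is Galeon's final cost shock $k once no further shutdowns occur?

Round 1 — Cygnet, Orbit shut down (initial).
  Axion: +20+70 → 90 ≥ 30
Round 2 — Axion shuts down.
  Myriad: +40 → 40 ≥ 40
Round 3 — Myriad shuts down.
  Flux: +75 → 75 ≥ 70
Round 4 — Flux shuts down.
No further shutdowns.

0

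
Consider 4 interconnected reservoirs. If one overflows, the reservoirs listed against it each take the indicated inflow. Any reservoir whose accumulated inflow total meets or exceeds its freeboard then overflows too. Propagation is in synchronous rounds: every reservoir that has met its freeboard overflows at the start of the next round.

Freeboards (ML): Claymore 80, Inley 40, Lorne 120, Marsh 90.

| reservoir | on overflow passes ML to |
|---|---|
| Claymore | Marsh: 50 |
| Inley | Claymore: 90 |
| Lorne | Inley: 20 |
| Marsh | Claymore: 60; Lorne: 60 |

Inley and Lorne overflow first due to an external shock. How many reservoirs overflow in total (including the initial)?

3

Round 1 — Inley, Lorne overflow (initial).
  Claymore: +90 → 90 ≥ 80
Round 2 — Claymore overflows.
  Marsh: +50 → 50 < 90
No further overflows.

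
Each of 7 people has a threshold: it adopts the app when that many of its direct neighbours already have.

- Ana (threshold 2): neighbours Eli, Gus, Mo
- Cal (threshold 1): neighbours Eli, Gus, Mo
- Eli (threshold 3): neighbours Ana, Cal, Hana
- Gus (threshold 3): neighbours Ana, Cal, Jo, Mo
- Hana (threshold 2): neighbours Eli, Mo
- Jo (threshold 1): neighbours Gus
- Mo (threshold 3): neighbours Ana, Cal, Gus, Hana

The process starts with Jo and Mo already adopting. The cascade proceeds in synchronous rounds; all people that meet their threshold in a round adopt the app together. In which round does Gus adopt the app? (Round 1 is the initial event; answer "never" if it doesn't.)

Round 1 — Jo, Mo adopt the app (initial).
Round 2 — checking thresholds:
  Ana: 1 of 3 neighbours < 2, below threshold.
  Cal: 1 of 3 neighbours ≥ 1, adopts the app.
  Gus: 2 of 4 neighbours < 3, below threshold.
  Hana: 1 of 2 neighbours < 2, below threshold.
Round 3 — checking thresholds:
  Ana: 1 of 3 neighbours < 2, below threshold.
  Eli: 1 of 3 neighbours < 3, below threshold.
  Gus: 3 of 4 neighbours ≥ 3, adopts the app.
  Hana: 1 of 2 neighbours < 2, below threshold.
Round 4 — checking thresholds:
  Ana: 2 of 3 neighbours ≥ 2, adopts the app.
  Eli: 1 of 3 neighbours < 3, below threshold.
  Hana: 1 of 2 neighbours < 2, below threshold.
Round 5 — no new adoptions; cascade stops.

3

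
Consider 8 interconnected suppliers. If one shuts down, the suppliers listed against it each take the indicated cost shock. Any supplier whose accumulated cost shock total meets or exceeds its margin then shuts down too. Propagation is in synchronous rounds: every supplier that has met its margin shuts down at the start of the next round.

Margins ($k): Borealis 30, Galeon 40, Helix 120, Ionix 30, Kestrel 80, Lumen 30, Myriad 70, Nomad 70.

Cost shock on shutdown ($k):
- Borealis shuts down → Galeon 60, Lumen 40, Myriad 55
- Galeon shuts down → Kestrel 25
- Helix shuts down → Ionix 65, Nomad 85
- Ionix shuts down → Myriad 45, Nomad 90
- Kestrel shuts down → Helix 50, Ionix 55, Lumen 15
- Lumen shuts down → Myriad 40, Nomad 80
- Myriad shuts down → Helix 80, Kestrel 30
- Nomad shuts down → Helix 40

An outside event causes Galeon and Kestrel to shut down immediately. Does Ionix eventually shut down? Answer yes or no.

yes

Round 1 — Galeon, Kestrel shut down (initial).
  Helix: +50 → 50 < 120
  Ionix: +55 → 55 ≥ 30
  Lumen: +15 → 15 < 30
Round 2 — Ionix shuts down.
  Myriad: +45 → 45 < 70
  Nomad: +90 → 90 ≥ 70
Round 3 — Nomad shuts down.
  Helix: +40 → 90 < 120
No further shutdowns.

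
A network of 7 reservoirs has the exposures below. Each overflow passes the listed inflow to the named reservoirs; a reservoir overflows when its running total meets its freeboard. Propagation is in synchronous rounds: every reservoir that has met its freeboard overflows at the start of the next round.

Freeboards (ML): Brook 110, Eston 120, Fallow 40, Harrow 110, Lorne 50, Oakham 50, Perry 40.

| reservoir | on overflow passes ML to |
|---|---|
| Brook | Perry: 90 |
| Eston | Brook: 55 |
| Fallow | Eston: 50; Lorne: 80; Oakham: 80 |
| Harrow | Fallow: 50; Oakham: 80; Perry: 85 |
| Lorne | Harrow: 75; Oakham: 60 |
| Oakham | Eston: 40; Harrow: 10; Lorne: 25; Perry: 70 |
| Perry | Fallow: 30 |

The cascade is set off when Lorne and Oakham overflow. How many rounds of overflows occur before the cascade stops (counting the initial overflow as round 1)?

2

Round 1 — Lorne, Oakham overflow (initial).
  Eston: +40 → 40 < 120
  Harrow: +75+10 → 85 < 110
  Perry: +70 → 70 ≥ 40
Round 2 — Perry overflows.
  Fallow: +30 → 30 < 40
No further overflows.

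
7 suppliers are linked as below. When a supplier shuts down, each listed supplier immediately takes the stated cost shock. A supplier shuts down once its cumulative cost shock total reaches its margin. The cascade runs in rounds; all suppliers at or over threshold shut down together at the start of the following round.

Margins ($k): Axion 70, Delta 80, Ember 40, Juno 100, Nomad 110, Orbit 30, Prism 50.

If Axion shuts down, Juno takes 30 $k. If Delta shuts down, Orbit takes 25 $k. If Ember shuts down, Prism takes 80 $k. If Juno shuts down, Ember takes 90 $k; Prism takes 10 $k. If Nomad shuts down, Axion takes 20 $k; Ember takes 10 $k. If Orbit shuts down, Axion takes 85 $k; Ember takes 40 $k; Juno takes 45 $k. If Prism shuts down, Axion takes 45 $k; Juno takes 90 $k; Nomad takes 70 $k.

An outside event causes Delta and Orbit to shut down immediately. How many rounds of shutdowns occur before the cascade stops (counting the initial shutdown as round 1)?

4

Round 1 — Delta, Orbit shut down (initial).
  Axion: +85 → 85 ≥ 70
  Ember: +40 → 40 ≥ 40
  Juno: +45 → 45 < 100
Round 2 — Axion, Ember shut down.
  Juno: +30 → 75 < 100
  Prism: +80 → 80 ≥ 50
Round 3 — Prism shuts down.
  Juno: +90 → 165 ≥ 100
  Nomad: +70 → 70 < 110
Round 4 — Juno shuts down.
No further shutdowns.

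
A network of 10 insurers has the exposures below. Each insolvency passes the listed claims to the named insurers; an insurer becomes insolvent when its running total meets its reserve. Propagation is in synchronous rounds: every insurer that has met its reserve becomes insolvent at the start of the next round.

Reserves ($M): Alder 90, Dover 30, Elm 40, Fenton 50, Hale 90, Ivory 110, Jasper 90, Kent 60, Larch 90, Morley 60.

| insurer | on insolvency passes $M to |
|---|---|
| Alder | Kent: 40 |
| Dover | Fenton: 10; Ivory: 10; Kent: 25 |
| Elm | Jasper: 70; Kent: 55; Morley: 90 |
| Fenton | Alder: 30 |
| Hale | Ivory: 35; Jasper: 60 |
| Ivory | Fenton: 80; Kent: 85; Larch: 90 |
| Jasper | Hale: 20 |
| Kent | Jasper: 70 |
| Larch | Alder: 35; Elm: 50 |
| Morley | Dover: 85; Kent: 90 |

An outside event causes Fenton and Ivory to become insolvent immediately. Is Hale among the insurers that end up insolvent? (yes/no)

no

Round 1 — Fenton, Ivory become insolvent (initial).
  Alder: +30 → 30 < 90
  Kent: +85 → 85 ≥ 60
  Larch: +90 → 90 ≥ 90
Round 2 — Kent, Larch become insolvent.
  Alder: +35 → 65 < 90
  Elm: +50 → 50 ≥ 40
  Jasper: +70 → 70 < 90
Round 3 — Elm becomes insolvent.
  Jasper: +70 → 140 ≥ 90
  Morley: +90 → 90 ≥ 60
Round 4 — Jasper, Morley become insolvent.
  Dover: +85 → 85 ≥ 30
  Hale: +20 → 20 < 90
Round 5 — Dover becomes insolvent.
No further insolvencies.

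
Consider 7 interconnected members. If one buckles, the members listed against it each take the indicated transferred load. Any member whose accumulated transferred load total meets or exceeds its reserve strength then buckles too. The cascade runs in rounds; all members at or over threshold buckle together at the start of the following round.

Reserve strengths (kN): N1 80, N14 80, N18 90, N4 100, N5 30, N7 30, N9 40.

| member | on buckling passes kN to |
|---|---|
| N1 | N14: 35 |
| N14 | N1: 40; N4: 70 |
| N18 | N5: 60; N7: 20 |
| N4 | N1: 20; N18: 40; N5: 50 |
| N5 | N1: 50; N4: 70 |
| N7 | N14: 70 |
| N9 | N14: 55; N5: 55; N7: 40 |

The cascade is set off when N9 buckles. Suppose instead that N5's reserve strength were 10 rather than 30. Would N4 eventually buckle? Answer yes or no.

With N5's reserve strength at 10:
Round 1 — N9 buckles (initial).
  N14: +55 → 55 < 80
  N5: +55 → 55 ≥ 10
  N7: +40 → 40 ≥ 30
Round 2 — N5, N7 buckle.
  N1: +50 → 50 < 80
  N14: +70 → 125 ≥ 80
  N4: +70 → 70 < 100
Round 3 — N14 buckles.
  N1: +40 → 90 ≥ 80
  N4: +70 → 140 ≥ 100
Round 4 — N1, N4 buckle.
  N18: +40 → 40 < 90
No further bucklings.

yes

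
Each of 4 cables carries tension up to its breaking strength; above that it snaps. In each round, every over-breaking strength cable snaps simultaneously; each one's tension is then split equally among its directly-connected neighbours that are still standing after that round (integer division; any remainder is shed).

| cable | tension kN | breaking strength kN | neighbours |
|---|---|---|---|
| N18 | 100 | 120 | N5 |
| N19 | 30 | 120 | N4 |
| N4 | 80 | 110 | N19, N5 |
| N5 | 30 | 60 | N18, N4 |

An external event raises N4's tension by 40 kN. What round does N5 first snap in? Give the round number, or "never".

2

Round 1 — N4 at 120 > 110. N4 snaps.
  N4 sheds 120 kN to N19, N5: 60 each.
    N19: 30+60 = 90 ≤ 120
    N5: 30+60 = 90 > 60
Round 2 — N5 snaps.
  N5 sheds 90 kN to N18: 90 each.
    N18: 100+90 = 190 > 120
Round 3 — N18 snaps.
  N18 sheds 190 kN: no online neighbours, lost.
No further breaks.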